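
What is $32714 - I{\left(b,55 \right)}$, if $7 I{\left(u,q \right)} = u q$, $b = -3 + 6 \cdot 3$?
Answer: $\frac{228173}{7} \approx 32596.0$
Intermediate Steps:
$b = 15$ ($b = -3 + 18 = 15$)
$I{\left(u,q \right)} = \frac{q u}{7}$ ($I{\left(u,q \right)} = \frac{u q}{7} = \frac{q u}{7}$)
$32714 - I{\left(b,55 \right)} = 32714 - \frac{1}{7} \cdot 55 \cdot 15 = 32714 - \frac{825}{7} = \frac{228173}{7}$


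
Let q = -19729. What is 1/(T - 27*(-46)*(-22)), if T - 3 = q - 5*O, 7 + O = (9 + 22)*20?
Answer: -1/50115 ≈ -1.9954e-5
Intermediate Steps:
O = 613 (O = -7 + (9 + 22)*20 = -7 + 31*20 = -7 + 620 = 613)
T = -22791 (T = 3 + (-19729 - 5*613) = 3 + (-19729 - 3065) = 3 - 22794 = -22791)
1/(T - 27*(-46)*(-22)) = 1/(-22791 - 27*(-46)*(-22)) = 1/(-22791 + 1242*(-22)) = 1/(-22791 - 27324) = 1/(-50115) = -1/50115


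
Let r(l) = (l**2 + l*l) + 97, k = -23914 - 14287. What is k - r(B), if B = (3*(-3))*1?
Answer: -38460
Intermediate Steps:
B = -9 (B = -9*1 = -9)
k = -38201
r(l) = 97 + 2*l**2 (r(l) = (l**2 + l**2) + 97 = 2*l**2 + 97 = 97 + 2*l**2)
k - r(B) = -38201 - (97 + 2*(-9)**2) = -38201 - (97 + 2*81) = -38201 - (97 + 162) = -38201 - 1*259 = -38201 - 259 = -38460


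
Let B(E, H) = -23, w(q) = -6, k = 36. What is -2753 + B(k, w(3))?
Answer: -2776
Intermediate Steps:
-2753 + B(k, w(3)) = -2753 - 23 = -2776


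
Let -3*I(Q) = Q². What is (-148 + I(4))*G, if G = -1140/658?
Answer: 87400/329 ≈ 265.65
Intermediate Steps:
I(Q) = -Q²/3
G = -570/329 (G = -1140*1/658 = -570/329 ≈ -1.7325)
(-148 + I(4))*G = (-148 - ⅓*4²)*(-570/329) = (-148 - ⅓*16)*(-570/329) = (-148 - 16/3)*(-570/329) = -460/3*(-570/329) = 87400/329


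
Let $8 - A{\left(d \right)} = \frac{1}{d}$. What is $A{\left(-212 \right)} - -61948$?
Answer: $\frac{13134673}{212} \approx 61956.0$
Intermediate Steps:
$A{\left(d \right)} = 8 - \frac{1}{d}$
$A{\left(-212 \right)} - -61948 = \left(8 - \frac{1}{-212}\right) - -61948 = \left(8 - - \frac{1}{212}\right) + 61948 = \left(8 + \frac{1}{212}\right) + 61948 = \frac{1697}{212} + 61948 = \frac{13134673}{212}$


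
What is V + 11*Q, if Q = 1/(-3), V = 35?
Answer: 94/3 ≈ 31.333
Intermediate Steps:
Q = -⅓ ≈ -0.33333
V + 11*Q = 35 + 11*(-⅓) = 35 - 11/3 = 94/3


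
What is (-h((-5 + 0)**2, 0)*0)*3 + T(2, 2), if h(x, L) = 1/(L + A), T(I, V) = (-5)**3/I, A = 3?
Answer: -125/2 ≈ -62.500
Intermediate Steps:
T(I, V) = -125/I
h(x, L) = 1/(3 + L) (h(x, L) = 1/(L + 3) = 1/(3 + L))
(-h((-5 + 0)**2, 0)*0)*3 + T(2, 2) = (-1/(3 + 0)*0)*3 - 125/2 = (-1/3*0)*3 - 125*1/2 = (-1*1/3*0)*3 - 125/2 = -1/3*0*3 - 125/2 = 0*3 - 125/2 = 0 - 125/2 = -125/2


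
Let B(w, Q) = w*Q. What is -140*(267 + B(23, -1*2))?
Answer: -30940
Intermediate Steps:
B(w, Q) = Q*w
-140*(267 + B(23, -1*2)) = -140*(267 - 1*2*23) = -140*(267 - 2*23) = -140*(267 - 46) = -140*221 = -30940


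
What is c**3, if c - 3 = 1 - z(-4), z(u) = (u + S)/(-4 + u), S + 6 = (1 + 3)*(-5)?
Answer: 1/64 ≈ 0.015625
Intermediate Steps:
S = -26 (S = -6 + (1 + 3)*(-5) = -6 + 4*(-5) = -6 - 20 = -26)
z(u) = (-26 + u)/(-4 + u) (z(u) = (u - 26)/(-4 + u) = (-26 + u)/(-4 + u))
c = 1/4 (c = 3 + (1 - (-26 - 4)/(-4 - 4)) = 3 + (1 - (-30)/(-8)) = 3 + (1 - (-1)*(-30)/8) = 3 + (1 - 1*15/4) = 3 + (1 - 15/4) = 3 - 11/4 = 1/4 ≈ 0.25000)
c**3 = (1/4)**3 = 1/64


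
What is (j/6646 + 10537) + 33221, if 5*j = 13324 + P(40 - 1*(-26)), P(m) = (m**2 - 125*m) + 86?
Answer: 727043928/16615 ≈ 43758.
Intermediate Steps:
P(m) = 86 + m**2 - 125*m
j = 9516/5 (j = (13324 + (86 + (40 - 1*(-26))**2 - 125*(40 - 1*(-26))))/5 = (13324 + (86 + (40 + 26)**2 - 125*(40 + 26)))/5 = (13324 + (86 + 66**2 - 125*66))/5 = (13324 + (86 + 4356 - 8250))/5 = (13324 - 3808)/5 = (1/5)*9516 = 9516/5 ≈ 1903.2)
(j/6646 + 10537) + 33221 = ((9516/5)/6646 + 10537) + 33221 = ((9516/5)*(1/6646) + 10537) + 33221 = (4758/16615 + 10537) + 33221 = 175077013/16615 + 33221 = 727043928/16615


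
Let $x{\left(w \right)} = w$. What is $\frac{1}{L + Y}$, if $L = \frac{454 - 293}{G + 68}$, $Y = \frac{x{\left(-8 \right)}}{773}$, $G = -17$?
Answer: $\frac{39423}{124045} \approx 0.31781$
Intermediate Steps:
$Y = - \frac{8}{773} \approx -0.010349$
$L = \frac{161}{51}$ ($L = \frac{454 - 293}{-17 + 68} = \frac{161}{51} \approx 3.1569$)
$\frac{1}{L + Y} = \frac{1}{\frac{161}{51} - \frac{8}{773}} = \frac{1}{\frac{124045}{39423}} = \frac{39423}{124045}$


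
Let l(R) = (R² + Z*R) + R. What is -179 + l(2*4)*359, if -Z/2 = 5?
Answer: -3051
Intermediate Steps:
Z = -10 (Z = -2*5 = -10)
l(R) = R² - 9*R (l(R) = (R² - 10*R) + R = R² - 9*R)
-179 + l(2*4)*359 = -179 + ((2*4)*(-9 + 2*4))*359 = -179 + (8*(-9 + 8))*359 = -179 + (8*(-1))*359 = -179 - 8*359 = -179 - 2872 = -3051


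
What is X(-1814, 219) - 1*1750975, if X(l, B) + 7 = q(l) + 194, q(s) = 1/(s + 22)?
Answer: -3137412097/1792 ≈ -1.7508e+6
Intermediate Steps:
q(s) = 1/(22 + s)
X(l, B) = 187 + 1/(22 + l) (X(l, B) = -7 + (1/(22 + l) + 194) = -7 + (194 + 1/(22 + l)) = 187 + 1/(22 + l))
X(-1814, 219) - 1*1750975 = (4115 + 187*(-1814))/(22 - 1814) - 1*1750975 = (4115 - 339218)/(-1792) - 1750975 = -1/1792*(-335103) - 1750975 = 335103/1792 - 1750975 = -3137412097/1792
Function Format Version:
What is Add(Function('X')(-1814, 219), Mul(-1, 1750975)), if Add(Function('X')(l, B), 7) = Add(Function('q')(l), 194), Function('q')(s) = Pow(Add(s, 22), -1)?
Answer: Rational(-3137412097, 1792) ≈ -1.7508e+6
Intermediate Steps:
Function('q')(s) = Pow(Add(22, s), -1)
Function('X')(l, B) = Add(187, Pow(Add(22, l), -1)) (Function('X')(l, B) = Add(-7, Add(Pow(Add(22, l), -1), 194)) = Add(-7, Add(194, Pow(Add(22, l), -1))) = Add(187, Pow(Add(22, l), -1)))
Add(Function('X')(-1814, 219), Mul(-1, 1750975)) = Add(Mul(Pow(Add(22, -1814), -1), Add(4115, Mul(187, -1814))), Mul(-1, 1750975)) = Add(Mul(Pow(-1792, -1), Add(4115, -339218)), -1750975) = Add(Mul(Rational(-1, 1792), -335103), -1750975) = Add(Rational(335103, 1792), -1750975) = Rational(-3137412097, 1792)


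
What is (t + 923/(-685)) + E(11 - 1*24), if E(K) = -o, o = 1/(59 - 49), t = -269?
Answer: -370513/1370 ≈ -270.45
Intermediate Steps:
o = 1/10 ≈ 0.10000
E(K) = -1/10 (E(K) = -1*1/10 = -1/10)
(t + 923/(-685)) + E(11 - 1*24) = (-269 + 923/(-685)) - 1/10 = (-269 + 923*(-1/685)) - 1/10 = (-269 - 923/685) - 1/10 = -185188/685 - 1/10 = -370513/1370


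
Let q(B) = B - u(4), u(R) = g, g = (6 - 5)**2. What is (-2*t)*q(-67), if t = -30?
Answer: -4080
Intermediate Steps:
g = 1 (g = 1**2 = 1)
u(R) = 1
q(B) = -1 + B (q(B) = B - 1*1 = B - 1 = -1 + B)
(-2*t)*q(-67) = (-2*(-30))*(-1 - 67) = 60*(-68) = -4080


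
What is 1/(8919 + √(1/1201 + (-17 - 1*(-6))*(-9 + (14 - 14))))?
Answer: 10711719/95537702861 - 10*√1427989/95537702861 ≈ 0.00011200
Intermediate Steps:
1/(8919 + √(1/1201 + (-17 - 1*(-6))*(-9 + (14 - 14)))) = 1/(8919 + √(1/1201 + (-17 + 6)*(-9 + 0))) = 1/(8919 + √(1/1201 - 11*(-9))) = 1/(8919 + √(1/1201 + 99)) = 1/(8919 + √(118900/1201)) = 1/(8919 + 10*√1427989/1201)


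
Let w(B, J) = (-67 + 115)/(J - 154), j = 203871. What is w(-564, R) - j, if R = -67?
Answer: -45055539/221 ≈ -2.0387e+5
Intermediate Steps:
w(B, J) = 48/(-154 + J)
w(-564, R) - j = 48/(-154 - 67) - 1*203871 = 48/(-221) - 203871 = 48*(-1/221) - 203871 = -48/221 - 203871 = -45055539/221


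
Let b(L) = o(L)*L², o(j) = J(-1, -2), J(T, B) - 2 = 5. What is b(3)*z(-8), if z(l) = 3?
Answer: 189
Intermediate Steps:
J(T, B) = 7 (J(T, B) = 2 + 5 = 7)
o(j) = 7
b(L) = 7*L²
b(3)*z(-8) = (7*3²)*3 = (7*9)*3 = 63*3 = 189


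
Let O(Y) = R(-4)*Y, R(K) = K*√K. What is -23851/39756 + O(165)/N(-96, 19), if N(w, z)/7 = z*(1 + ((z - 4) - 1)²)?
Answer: -23851/39756 - 1320*I/26201 ≈ -0.59993 - 0.05038*I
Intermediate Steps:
R(K) = K^(3/2)
N(w, z) = 7*z*(1 + (-5 + z)²) (N(w, z) = 7*(z*(1 + ((z - 4) - 1)²)) = 7*(z*(1 + ((-4 + z) - 1)²)) = 7*(z*(1 + (-5 + z)²)) = 7*z*(1 + (-5 + z)²))
O(Y) = -8*I*Y (O(Y) = (-4)^(3/2)*Y = (-8*I)*Y = -8*I*Y)
-23851/39756 + O(165)/N(-96, 19) = -23851/39756 + (-8*I*165)/((7*19*(1 + (-5 + 19)²))) = -23851*1/39756 + (-1320*I)/((7*19*(1 + 14²))) = -23851/39756 + (-1320*I)/((7*19*(1 + 196))) = -23851/39756 + (-1320*I)/((7*19*197)) = -23851/39756 - 1320*I/26201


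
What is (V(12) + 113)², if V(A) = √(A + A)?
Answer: 12793 + 452*√6 ≈ 13900.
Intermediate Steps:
V(A) = √2*√A (V(A) = √(2*A) = √2*√A)
(V(12) + 113)² = (√2*√12 + 113)² = (√2*(2*√3) + 113)² = (2*√6 + 113)² = (113 + 2*√6)²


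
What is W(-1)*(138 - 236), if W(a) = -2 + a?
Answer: 294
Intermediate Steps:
W(-1)*(138 - 236) = (-2 - 1)*(138 - 236) = -3*(-98) = 294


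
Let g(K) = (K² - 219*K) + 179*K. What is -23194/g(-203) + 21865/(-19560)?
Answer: -102150215/64325016 ≈ -1.5880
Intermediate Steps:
g(K) = K² - 40*K
-23194/g(-203) + 21865/(-19560) = -23194*(-1/(203*(-40 - 203))) + 21865/(-19560) = -23194/((-203*(-243))) + 21865*(-1/19560) = -23194/49329 - 4373/3912 = -102150215/64325016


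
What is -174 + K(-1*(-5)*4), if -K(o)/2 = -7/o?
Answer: -1733/10 ≈ -173.30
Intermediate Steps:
K(o) = 14/o (K(o) = -(-14)/o = 14/o)
-174 + K(-1*(-5)*4) = -174 + 14/((-1*(-5)*4)) = -174 + 14/((5*4)) = -174 + 14/20 = -174 + 14*(1/20) = -174 + 7/10 = -1733/10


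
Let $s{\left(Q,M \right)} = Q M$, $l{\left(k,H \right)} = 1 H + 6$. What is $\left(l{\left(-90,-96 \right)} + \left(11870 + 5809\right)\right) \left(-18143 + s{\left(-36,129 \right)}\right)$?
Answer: $-400800543$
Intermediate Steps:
$l{\left(k,H \right)} = 6 + H$ ($l{\left(k,H \right)} = H + 6 = 6 + H$)
$s{\left(Q,M \right)} = M Q$
$\left(l{\left(-90,-96 \right)} + \left(11870 + 5809\right)\right) \left(-18143 + s{\left(-36,129 \right)}\right) = \left(\left(6 - 96\right) + \left(11870 + 5809\right)\right) \left(-18143 + 129 \left(-36\right)\right) = \left(-90 + 17679\right) \left(-18143 - 4644\right) = 17589 \left(-22787\right) = -400800543$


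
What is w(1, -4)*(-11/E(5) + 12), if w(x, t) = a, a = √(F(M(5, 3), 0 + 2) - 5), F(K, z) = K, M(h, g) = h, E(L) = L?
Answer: 0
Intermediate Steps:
a = 0 (a = √(5 - 5) = √0 = 0)
w(x, t) = 0
w(1, -4)*(-11/E(5) + 12) = 0*(-11/5 + 12) = 0*(49/5) = 0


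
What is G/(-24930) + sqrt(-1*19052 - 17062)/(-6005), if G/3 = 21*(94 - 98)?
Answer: 14/1385 - I*sqrt(36114)/6005 ≈ 0.010108 - 0.031646*I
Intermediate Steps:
G = -252 (G = 3*(21*(94 - 98)) = 3*(21*(-4)) = 3*(-84) = -252)
G/(-24930) + sqrt(-1*19052 - 17062)/(-6005) = -252/(-24930) + sqrt(-1*19052 - 17062)/(-6005) = -252*(-1/24930) + sqrt(-19052 - 17062)*(-1/6005) = 14/1385 + sqrt(-36114)*(-1/6005) = 14/1385 + (I*sqrt(36114))*(-1/6005) = 14/1385 - I*sqrt(36114)/6005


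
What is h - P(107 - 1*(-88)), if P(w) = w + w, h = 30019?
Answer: 29629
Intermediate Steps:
P(w) = 2*w
h - P(107 - 1*(-88)) = 30019 - 2*(107 - 1*(-88)) = 30019 - 2*(107 + 88) = 30019 - 2*195 = 30019 - 1*390 = 30019 - 390 = 29629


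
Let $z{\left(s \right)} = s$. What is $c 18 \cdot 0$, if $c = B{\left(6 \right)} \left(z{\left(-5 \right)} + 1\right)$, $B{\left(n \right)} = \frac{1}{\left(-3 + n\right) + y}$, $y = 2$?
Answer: $0$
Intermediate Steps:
$B{\left(n \right)} = \frac{1}{-1 + n}$ ($B{\left(n \right)} = \frac{1}{\left(-3 + n\right) + 2} = \frac{1}{-1 + n}$)
$c = - \frac{4}{5}$ ($c = \frac{-5 + 1}{-1 + 6} = \frac{1}{5} \left(-4\right) = - \frac{4}{5} \approx -0.8$)
$c 18 \cdot 0 = \left(- \frac{4}{5}\right) 18 \cdot 0 = \left(- \frac{72}{5}\right) 0 = 0$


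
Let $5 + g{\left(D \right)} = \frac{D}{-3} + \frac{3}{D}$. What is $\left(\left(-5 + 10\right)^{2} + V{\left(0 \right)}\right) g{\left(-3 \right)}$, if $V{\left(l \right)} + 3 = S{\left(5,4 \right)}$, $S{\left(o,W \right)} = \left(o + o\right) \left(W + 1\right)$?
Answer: $-360$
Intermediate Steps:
$S{\left(o,W \right)} = 2 o \left(1 + W\right)$
$g{\left(D \right)} = -5 + \frac{3}{D} - \frac{D}{3}$ ($g{\left(D \right)} = -5 + \left(\frac{D}{-3} + \frac{3}{D}\right) = -5 + \left(D \left(- \frac{1}{3}\right) + \frac{3}{D}\right) = -5 - \left(- \frac{3}{D} + \frac{D}{3}\right) = -5 + \frac{3}{D} - \frac{D}{3}$)
$V{\left(l \right)} = 47$ ($V{\left(l \right)} = -3 + 2 \cdot 5 \left(1 + 4\right) = -3 + 2 \cdot 5 \cdot 5 = -3 + 50 = 47$)
$\left(\left(-5 + 10\right)^{2} + V{\left(0 \right)}\right) g{\left(-3 \right)} = \left(\left(-5 + 10\right)^{2} + 47\right) \left(-5 + \frac{3}{-3} - -1\right) = \left(5^{2} + 47\right) \left(-5 + 3 \left(- \frac{1}{3}\right) + 1\right) = \left(25 + 47\right) \left(-5 - 1 + 1\right) = 72 \left(-5\right) = -360$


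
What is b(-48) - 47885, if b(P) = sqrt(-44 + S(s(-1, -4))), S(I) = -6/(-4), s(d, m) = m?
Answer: -47885 + I*sqrt(170)/2 ≈ -47885.0 + 6.5192*I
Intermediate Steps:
S(I) = 3/2 (S(I) = -6*(-1/4) = 3/2)
b(P) = I*sqrt(170)/2 (b(P) = sqrt(-44 + 3/2) = sqrt(-85/2) = I*sqrt(170)/2)
b(-48) - 47885 = I*sqrt(170)/2 - 47885 = -47885 + I*sqrt(170)/2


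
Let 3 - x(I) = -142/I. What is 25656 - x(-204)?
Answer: 2616677/102 ≈ 25654.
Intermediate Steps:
x(I) = 3 + 142/I (x(I) = 3 - (-142)/I = 3 + 142/I)
25656 - x(-204) = 25656 - (3 + 142/(-204)) = 25656 - (3 + 142*(-1/204)) = 25656 - (3 - 71/102) = 25656 - 1*235/102 = 25656 - 235/102 = 2616677/102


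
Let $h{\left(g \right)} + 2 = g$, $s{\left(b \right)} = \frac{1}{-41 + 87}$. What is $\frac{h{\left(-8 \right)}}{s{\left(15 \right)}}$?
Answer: $-460$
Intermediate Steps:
$s{\left(b \right)} = \frac{1}{46}$
$h{\left(g \right)} = -2 + g$
$\frac{h{\left(-8 \right)}}{s{\left(15 \right)}} = \left(-2 - 8\right) \frac{1}{\frac{1}{46}} = \left(-10\right) 46 = -460$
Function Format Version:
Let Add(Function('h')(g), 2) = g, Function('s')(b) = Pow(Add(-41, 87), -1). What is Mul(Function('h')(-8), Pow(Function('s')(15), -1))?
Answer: -460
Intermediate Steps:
Function('s')(b) = Rational(1, 46) (Function('s')(b) = Pow(46, -1) = Rational(1, 46))
Function('h')(g) = Add(-2, g)
Mul(Function('h')(-8), Pow(Function('s')(15), -1)) = Mul(Add(-2, -8), Pow(Rational(1, 46), -1)) = Mul(-10, 46) = -460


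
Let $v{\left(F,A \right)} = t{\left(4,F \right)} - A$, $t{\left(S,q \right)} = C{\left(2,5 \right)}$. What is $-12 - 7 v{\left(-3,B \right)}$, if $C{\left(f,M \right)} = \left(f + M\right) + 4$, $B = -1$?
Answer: $-96$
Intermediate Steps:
$C{\left(f,M \right)} = 4 + M + f$ ($C{\left(f,M \right)} = \left(M + f\right) + 4 = 4 + M + f$)
$t{\left(S,q \right)} = 11$ ($t{\left(S,q \right)} = 4 + 5 + 2 = 11$)
$v{\left(F,A \right)} = 11 - A$
$-12 - 7 v{\left(-3,B \right)} = -12 - 7 \left(11 - -1\right) = -12 - 7 \left(11 + 1\right) = -12 - 84 = -96$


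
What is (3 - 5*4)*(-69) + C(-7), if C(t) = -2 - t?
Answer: 1178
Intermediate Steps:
(3 - 5*4)*(-69) + C(-7) = (3 - 5*4)*(-69) + (-2 - 1*(-7)) = (3 - 20)*(-69) + (-2 + 7) = -17*(-69) + 5 = 1173 + 5 = 1178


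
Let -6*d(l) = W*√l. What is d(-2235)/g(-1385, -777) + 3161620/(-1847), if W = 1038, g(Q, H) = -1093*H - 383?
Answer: -3161620/1847 - 173*I*√2235/848878 ≈ -1711.8 - 0.0096347*I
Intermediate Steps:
g(Q, H) = -383 - 1093*H
d(l) = -173*√l
d(-2235)/g(-1385, -777) + 3161620/(-1847) = (-173*I*√2235)/(-383 - 1093*(-777)) + 3161620/(-1847) = (-173*I*√2235)/(-383 + 849261) + 3161620*(-1/1847) = -173*I*√2235/848878 - 3161620/1847 = -3161620/1847 - 173*I*√2235/848878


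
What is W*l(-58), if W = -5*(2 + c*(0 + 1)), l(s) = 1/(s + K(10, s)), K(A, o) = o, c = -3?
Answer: -5/116 ≈ -0.043103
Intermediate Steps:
l(s) = 1/(2*s) (l(s) = 1/(s + s) = 1/(2*s))
W = 5 (W = -5*(2 - 3*(0 + 1)) = -5*(2 - 3*1) = -5*(2 - 3) = -5*(-1) = 5)
W*l(-58) = 5*((½)/(-58)) = 5*((½)*(-1/58)) = 5*(-1/116) = -5/116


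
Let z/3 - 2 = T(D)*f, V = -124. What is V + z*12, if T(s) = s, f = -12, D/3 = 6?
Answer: -7828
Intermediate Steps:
D = 18 (D = 3*6 = 18)
z = -642 (z = 6 + 3*(18*(-12)) = 6 + 3*(-216) = 6 - 648 = -642)
V + z*12 = -124 - 642*12 = -124 - 7704 = -7828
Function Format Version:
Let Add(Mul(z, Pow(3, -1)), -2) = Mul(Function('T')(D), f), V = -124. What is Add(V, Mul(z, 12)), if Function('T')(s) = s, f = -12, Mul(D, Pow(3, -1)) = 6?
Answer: -7828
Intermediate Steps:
D = 18 (D = Mul(3, 6) = 18)
z = -642 (z = Add(6, Mul(3, Mul(18, -12))) = Add(6, Mul(3, -216)) = Add(6, -648) = -642)
Add(V, Mul(z, 12)) = Add(-124, Mul(-642, 12)) = Add(-124, -7704) = -7828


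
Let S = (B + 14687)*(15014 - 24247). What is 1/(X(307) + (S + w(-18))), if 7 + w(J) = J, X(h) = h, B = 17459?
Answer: -1/296803736 ≈ -3.3692e-9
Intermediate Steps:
w(J) = -7 + J
S = -296804018 (S = (17459 + 14687)*(15014 - 24247) = 32146*(-9233) = -296804018)
1/(X(307) + (S + w(-18))) = 1/(307 + (-296804018 + (-7 - 18))) = 1/(307 + (-296804018 - 25)) = 1/(307 - 296804043) = 1/(-296803736) = -1/296803736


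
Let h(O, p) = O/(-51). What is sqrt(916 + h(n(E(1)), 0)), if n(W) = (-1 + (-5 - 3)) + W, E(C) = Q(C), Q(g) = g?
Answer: 2*sqrt(595731)/51 ≈ 30.268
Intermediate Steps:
E(C) = C
n(W) = -9 + W (n(W) = (-1 - 8) + W = -9 + W)
h(O, p) = -O/51 (h(O, p) = O*(-1/51) = -O/51)
sqrt(916 + h(n(E(1)), 0)) = sqrt(916 - (-9 + 1)/51) = sqrt(916 - 1/51*(-8)) = sqrt(916 + 8/51) = sqrt(46724/51) = 2*sqrt(595731)/51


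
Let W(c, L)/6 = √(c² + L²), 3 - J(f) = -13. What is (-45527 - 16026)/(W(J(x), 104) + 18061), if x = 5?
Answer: -1111708733/325801129 + 2954544*√173/325801129 ≈ -3.2930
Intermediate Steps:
J(f) = 16 (J(f) = 3 - 1*(-13) = 3 + 13 = 16)
W(c, L) = 6*√(L² + c²) (W(c, L) = 6*√(c² + L²) = 6*√(L² + c²))
(-45527 - 16026)/(W(J(x), 104) + 18061) = (-45527 - 16026)/(6*√(104² + 16²) + 18061) = -61553/(6*√(10816 + 256) + 18061) = -61553/(6*√11072 + 18061) = -61553/(6*(8*√173) + 18061) = -61553/(48*√173 + 18061) = -61553/(18061 + 48*√173)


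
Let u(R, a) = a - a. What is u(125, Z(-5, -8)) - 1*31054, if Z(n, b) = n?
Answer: -31054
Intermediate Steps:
u(R, a) = 0
u(125, Z(-5, -8)) - 1*31054 = 0 - 1*31054 = 0 - 31054 = -31054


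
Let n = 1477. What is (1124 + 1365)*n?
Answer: 3676253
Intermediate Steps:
(1124 + 1365)*n = (1124 + 1365)*1477 = 2489*1477 = 3676253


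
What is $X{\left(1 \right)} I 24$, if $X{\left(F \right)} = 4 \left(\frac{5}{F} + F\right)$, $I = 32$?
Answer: $18432$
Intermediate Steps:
$X{\left(F \right)} = 4 F + \frac{20}{F}$ ($X{\left(F \right)} = 4 \left(F + \frac{5}{F}\right) = 4 F + \frac{20}{F}$)
$X{\left(1 \right)} I 24 = \left(4 \cdot 1 + \frac{20}{1}\right) 32 \cdot 24 = \left(4 + 20 \cdot 1\right) 32 \cdot 24 = \left(4 + 20\right) 32 \cdot 24 = 24 \cdot 32 \cdot 24 = 768 \cdot 24 = 18432$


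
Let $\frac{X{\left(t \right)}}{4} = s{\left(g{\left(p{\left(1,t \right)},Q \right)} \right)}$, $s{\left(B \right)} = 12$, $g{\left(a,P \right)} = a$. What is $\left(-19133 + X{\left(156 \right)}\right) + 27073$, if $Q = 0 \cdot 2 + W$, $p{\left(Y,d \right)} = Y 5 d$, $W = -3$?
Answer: $7988$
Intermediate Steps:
$p{\left(Y,d \right)} = 5 Y d$
$Q = -3$ ($Q = 0 \cdot 2 - 3 = 0 - 3 = -3$)
$X{\left(t \right)} = 48$ ($X{\left(t \right)} = 4 \cdot 12 = 48$)
$\left(-19133 + X{\left(156 \right)}\right) + 27073 = \left(-19133 + 48\right) + 27073 = -19085 + 27073 = 7988$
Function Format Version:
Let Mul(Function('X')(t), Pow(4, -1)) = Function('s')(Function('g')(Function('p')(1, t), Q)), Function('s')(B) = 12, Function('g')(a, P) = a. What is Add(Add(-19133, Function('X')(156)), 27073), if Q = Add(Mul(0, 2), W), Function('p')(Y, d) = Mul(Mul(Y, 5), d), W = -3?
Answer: 7988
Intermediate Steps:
Function('p')(Y, d) = Mul(5, Y, d) (Function('p')(Y, d) = Mul(Mul(5, Y), d) = Mul(5, Y, d))
Q = -3 (Q = Add(Mul(0, 2), -3) = Add(0, -3) = -3)
Function('X')(t) = 48 (Function('X')(t) = Mul(4, 12) = 48)
Add(Add(-19133, Function('X')(156)), 27073) = Add(Add(-19133, 48), 27073) = Add(-19085, 27073) = 7988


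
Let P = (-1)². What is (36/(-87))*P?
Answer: -12/29 ≈ -0.41379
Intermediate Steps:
P = 1
(36/(-87))*P = (36/(-87))*1 = (36*(-1/87))*1 = -12/29*1 = -12/29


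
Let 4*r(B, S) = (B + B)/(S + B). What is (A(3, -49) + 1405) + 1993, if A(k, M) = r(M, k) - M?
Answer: 317173/92 ≈ 3447.5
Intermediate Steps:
r(B, S) = B/(2*(B + S)) (r(B, S) = ((B + B)/(S + B))/4 = ((2*B)/(B + S))/4 = (2*B/(B + S))/4 = B/(2*(B + S)))
A(k, M) = -M + M/(2*(M + k)) (A(k, M) = M/(2*(M + k)) - M = -M + M/(2*(M + k)))
(A(3, -49) + 1405) + 1993 = ((-1*(-49) + (1/2)*(-49)/(-49 + 3)) + 1405) + 1993 = ((49 + (1/2)*(-49)/(-46)) + 1405) + 1993 = ((49 + (1/2)*(-49)*(-1/46)) + 1405) + 1993 = ((49 + 49/92) + 1405) + 1993 = (4557/92 + 1405) + 1993 = 133817/92 + 1993 = 317173/92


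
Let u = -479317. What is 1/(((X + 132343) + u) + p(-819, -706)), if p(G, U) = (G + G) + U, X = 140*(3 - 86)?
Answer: -1/360938 ≈ -2.7706e-6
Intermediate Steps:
X = -11620 (X = 140*(-83) = -11620)
p(G, U) = U + 2*G (p(G, U) = 2*G + U = U + 2*G)
1/(((X + 132343) + u) + p(-819, -706)) = 1/(((-11620 + 132343) - 479317) + (-706 + 2*(-819))) = 1/((120723 - 479317) + (-706 - 1638)) = 1/(-358594 - 2344) = 1/(-360938) = -1/360938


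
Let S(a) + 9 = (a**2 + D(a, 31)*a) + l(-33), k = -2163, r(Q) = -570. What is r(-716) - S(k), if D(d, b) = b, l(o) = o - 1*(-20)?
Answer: -4612064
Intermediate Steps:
l(o) = 20 + o (l(o) = o + 20 = 20 + o)
S(a) = -22 + a**2 + 31*a (S(a) = -9 + ((a**2 + 31*a) + (20 - 33)) = -9 + ((a**2 + 31*a) - 13) = -9 + (-13 + a**2 + 31*a) = -22 + a**2 + 31*a)
r(-716) - S(k) = -570 - (-22 + (-2163)**2 + 31*(-2163)) = -570 - (-22 + 4678569 - 67053) = -570 - 1*4611494 = -570 - 4611494 = -4612064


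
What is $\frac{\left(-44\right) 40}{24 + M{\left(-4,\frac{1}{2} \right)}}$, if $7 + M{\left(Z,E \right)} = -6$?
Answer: $-160$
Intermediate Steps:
$M{\left(Z,E \right)} = -13$ ($M{\left(Z,E \right)} = -7 - 6 = -13$)
$\frac{\left(-44\right) 40}{24 + M{\left(-4,\frac{1}{2} \right)}} = \frac{\left(-44\right) 40}{24 - 13} = - \frac{1760}{11} = \left(-1760\right) \frac{1}{11} = -160$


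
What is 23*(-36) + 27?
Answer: -801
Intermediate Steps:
23*(-36) + 27 = -828 + 27 = -801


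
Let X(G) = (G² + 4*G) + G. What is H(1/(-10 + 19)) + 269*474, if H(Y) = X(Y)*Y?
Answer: 92951920/729 ≈ 1.2751e+5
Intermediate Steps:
X(G) = G² + 5*G
H(Y) = Y²*(5 + Y) (H(Y) = (Y*(5 + Y))*Y = Y²*(5 + Y))
H(1/(-10 + 19)) + 269*474 = (1/(-10 + 19))²*(5 + 1/(-10 + 19)) + 269*474 = (1/9)²*(5 + 1/9) + 127506 = (⅑)²*(5 + ⅑) + 127506 = (1/81)*(46/9) + 127506 = 46/729 + 127506 = 92951920/729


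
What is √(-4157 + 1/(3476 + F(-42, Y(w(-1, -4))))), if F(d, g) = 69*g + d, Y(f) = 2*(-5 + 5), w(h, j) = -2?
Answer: I*√49020820458/3434 ≈ 64.475*I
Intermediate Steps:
Y(f) = 0 (Y(f) = 2*0 = 0)
F(d, g) = d + 69*g
√(-4157 + 1/(3476 + F(-42, Y(w(-1, -4))))) = √(-4157 + 1/(3476 + (-42 + 69*0))) = √(-4157 + 1/(3476 + (-42 + 0))) = √(-4157 + 1/(3476 - 42)) = √(-4157 + 1/3434) = √(-14275137/3434) = I*√49020820458/3434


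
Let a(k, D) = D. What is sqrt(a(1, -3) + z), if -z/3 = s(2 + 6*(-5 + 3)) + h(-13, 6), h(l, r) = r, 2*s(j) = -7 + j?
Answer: 3*sqrt(2)/2 ≈ 2.1213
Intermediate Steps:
s(j) = -7/2 + j/2 (s(j) = (-7 + j)/2 = -7/2 + j/2)
z = 15/2 (z = -3*((-7/2 + (2 + 6*(-5 + 3))/2) + 6) = -3*((-7/2 + (2 + 6*(-2))/2) + 6) = -3*((-7/2 + (2 - 12)/2) + 6) = -3*((-7/2 + (1/2)*(-10)) + 6) = -3*((-7/2 - 5) + 6) = -3*(-17/2 + 6) = -3*(-5/2) = 15/2 ≈ 7.5000)
sqrt(a(1, -3) + z) = sqrt(-3 + 15/2) = sqrt(9/2) = 3*sqrt(2)/2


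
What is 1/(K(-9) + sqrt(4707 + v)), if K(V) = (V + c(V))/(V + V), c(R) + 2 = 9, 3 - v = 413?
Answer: -9/348056 + 81*sqrt(4297)/348056 ≈ 0.015229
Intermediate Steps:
v = -410 (v = 3 - 1*413 = 3 - 413 = -410)
c(R) = 7 (c(R) = -2 + 9 = 7)
K(V) = (7 + V)/(2*V) (K(V) = (V + 7)/(V + V) = (7 + V)/((2*V)) = (7 + V)*(1/(2*V)) = (7 + V)/(2*V))
1/(K(-9) + sqrt(4707 + v)) = 1/((1/2)*(7 - 9)/(-9) + sqrt(4707 - 410)) = 1/((1/2)*(-1/9)*(-2) + sqrt(4297)) = 1/(1/9 + sqrt(4297))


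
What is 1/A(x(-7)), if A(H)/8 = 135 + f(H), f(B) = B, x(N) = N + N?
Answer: 1/968 ≈ 0.0010331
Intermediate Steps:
x(N) = 2*N
A(H) = 1080 + 8*H (A(H) = 8*(135 + H) = 1080 + 8*H)
1/A(x(-7)) = 1/(1080 + 8*(2*(-7))) = 1/(1080 + 8*(-14)) = 1/(1080 - 112) = 1/968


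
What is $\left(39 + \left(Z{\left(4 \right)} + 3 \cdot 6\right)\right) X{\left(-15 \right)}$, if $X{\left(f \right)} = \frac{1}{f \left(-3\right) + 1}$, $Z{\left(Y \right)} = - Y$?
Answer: $\frac{53}{46} \approx 1.1522$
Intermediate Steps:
$X{\left(f \right)} = \frac{1}{1 - 3 f}$ ($X{\left(f \right)} = \frac{1}{- 3 f + 1} = \frac{1}{1 - 3 f}$)
$\left(39 + \left(Z{\left(4 \right)} + 3 \cdot 6\right)\right) X{\left(-15 \right)} = \left(39 + \left(\left(-1\right) 4 + 3 \cdot 6\right)\right) \left(- \frac{1}{-1 + 3 \left(-15\right)}\right) = \left(39 + \left(-4 + 18\right)\right) \left(- \frac{1}{-1 - 45}\right) = \left(39 + 14\right) \left(- \frac{1}{-46}\right) = 53 \left(\left(-1\right) \left(- \frac{1}{46}\right)\right) = 53 \cdot \frac{1}{46} = \frac{53}{46}$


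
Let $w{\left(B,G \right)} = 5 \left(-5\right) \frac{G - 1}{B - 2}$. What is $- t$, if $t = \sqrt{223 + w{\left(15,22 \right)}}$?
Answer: $- \frac{\sqrt{30862}}{13} \approx -13.514$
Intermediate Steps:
$w{\left(B,G \right)} = - \frac{25 \left(-1 + G\right)}{-2 + B}$ ($w{\left(B,G \right)} = - 25 \frac{-1 + G}{-2 + B} = - \frac{25 \left(-1 + G\right)}{-2 + B}$)
$t = \frac{\sqrt{30862}}{13}$ ($t = \sqrt{223 + \frac{25 \left(1 - 22\right)}{-2 + 15}} = \sqrt{223 + \frac{25 \left(1 - 22\right)}{13}} = \sqrt{223 + 25 \cdot \frac{1}{13} \left(-21\right)} = \sqrt{223 - \frac{525}{13}} = \sqrt{\frac{2374}{13}} = \frac{\sqrt{30862}}{13} \approx 13.514$)
$- t = - \frac{\sqrt{30862}}{13}$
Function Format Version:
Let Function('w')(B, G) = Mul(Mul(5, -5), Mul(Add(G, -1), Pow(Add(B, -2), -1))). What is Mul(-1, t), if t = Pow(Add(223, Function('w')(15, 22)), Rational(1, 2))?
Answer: Mul(Rational(-1, 13), Pow(30862, Rational(1, 2))) ≈ -13.514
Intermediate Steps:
Function('w')(B, G) = Mul(-25, Pow(Add(-2, B), -1), Add(-1, G)) (Function('w')(B, G) = Mul(-25, Mul(Add(-1, G), Pow(Add(-2, B), -1))) = Mul(-25, Mul(Pow(Add(-2, B), -1), Add(-1, G))) = Mul(-25, Pow(Add(-2, B), -1), Add(-1, G)))
t = Mul(Rational(1, 13), Pow(30862, Rational(1, 2))) (t = Pow(Add(223, Mul(25, Pow(Add(-2, 15), -1), Add(1, Mul(-1, 22)))), Rational(1, 2)) = Pow(Add(223, Mul(25, Pow(13, -1), Add(1, -22))), Rational(1, 2)) = Pow(Add(223, Mul(25, Rational(1, 13), -21)), Rational(1, 2)) = Pow(Add(223, Rational(-525, 13)), Rational(1, 2)) = Pow(Rational(2374, 13), Rational(1, 2)) = Mul(Rational(1, 13), Pow(30862, Rational(1, 2))) ≈ 13.514)
Mul(-1, t) = Mul(-1, Mul(Rational(1, 13), Pow(30862, Rational(1, 2)))) = Mul(Rational(-1, 13), Pow(30862, Rational(1, 2)))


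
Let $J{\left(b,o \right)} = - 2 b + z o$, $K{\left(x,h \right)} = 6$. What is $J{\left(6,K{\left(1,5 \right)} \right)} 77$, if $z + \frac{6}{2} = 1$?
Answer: $-1848$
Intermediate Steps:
$z = -2$ ($z = -3 + 1 = -2$)
$J{\left(b,o \right)} = - 2 b - 2 o$
$J{\left(6,K{\left(1,5 \right)} \right)} 77 = \left(\left(-2\right) 6 - 12\right) 77 = \left(-12 - 12\right) 77 = \left(-24\right) 77 = -1848$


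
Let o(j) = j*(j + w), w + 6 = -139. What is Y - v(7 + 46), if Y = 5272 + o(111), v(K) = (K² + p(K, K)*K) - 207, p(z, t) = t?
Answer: -3913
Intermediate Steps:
w = -145 (w = -6 - 139 = -145)
o(j) = j*(-145 + j) (o(j) = j*(j - 145) = j*(-145 + j))
v(K) = -207 + 2*K² (v(K) = (K² + K*K) - 207 = (K² + K²) - 207 = 2*K² - 207 = -207 + 2*K²)
Y = 1498 (Y = 5272 + 111*(-145 + 111) = 5272 + 111*(-34) = 5272 - 3774 = 1498)
Y - v(7 + 46) = 1498 - (-207 + 2*(7 + 46)²) = 1498 - (-207 + 2*53²) = 1498 - (-207 + 2*2809) = 1498 - (-207 + 5618) = 1498 - 1*5411 = 1498 - 5411 = -3913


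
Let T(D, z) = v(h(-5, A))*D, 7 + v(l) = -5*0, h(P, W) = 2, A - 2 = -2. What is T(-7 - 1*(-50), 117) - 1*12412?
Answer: -12713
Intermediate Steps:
A = 0 (A = 2 - 2 = 0)
v(l) = -7 (v(l) = -7 - 5*0 = -7 + 0 = -7)
T(D, z) = -7*D
T(-7 - 1*(-50), 117) - 1*12412 = -7*(-7 - 1*(-50)) - 1*12412 = -7*(-7 + 50) - 12412 = -7*43 - 12412 = -301 - 12412 = -12713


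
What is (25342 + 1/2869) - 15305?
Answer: 28796154/2869 ≈ 10037.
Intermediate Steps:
(25342 + 1/2869) - 15305 = 72706199/2869 - 15305 = 28796154/2869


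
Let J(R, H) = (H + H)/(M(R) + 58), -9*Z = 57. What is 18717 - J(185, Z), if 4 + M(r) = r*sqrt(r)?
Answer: 118454445669/6328709 + 7030*sqrt(185)/18986127 ≈ 18717.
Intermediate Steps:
M(r) = -4 + r**(3/2) (M(r) = -4 + r*sqrt(r) = -4 + r**(3/2))
Z = -19/3 (Z = -1/9*57 = -19/3 ≈ -6.3333)
J(R, H) = 2*H/(54 + R**(3/2)) (J(R, H) = (H + H)/((-4 + R**(3/2)) + 58) = (2*H)/(54 + R**(3/2)) = 2*H/(54 + R**(3/2)))
18717 - J(185, Z) = 18717 - 2*(-19)/(3*(54 + 185**(3/2))) = 18717 - 2*(-19)/(3*(54 + 185*sqrt(185))) = 18717 - (-38)/(3*(54 + 185*sqrt(185))) = 18717 + 38/(3*(54 + 185*sqrt(185)))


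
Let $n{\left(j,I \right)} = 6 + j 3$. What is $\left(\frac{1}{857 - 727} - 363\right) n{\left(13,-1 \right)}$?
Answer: $- \frac{424701}{26} \approx -16335.0$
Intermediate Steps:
$n{\left(j,I \right)} = 6 + 3 j$
$\left(\frac{1}{857 - 727} - 363\right) n{\left(13,-1 \right)} = \left(\frac{1}{857 - 727} - 363\right) \left(6 + 3 \cdot 13\right) = \left(\frac{1}{130} - 363\right) \left(6 + 39\right) = \left(\frac{1}{130} - 363\right) 45 = \left(- \frac{47189}{130}\right) 45 = - \frac{424701}{26}$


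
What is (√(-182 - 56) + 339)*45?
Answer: 15255 + 45*I*√238 ≈ 15255.0 + 694.23*I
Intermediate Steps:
(√(-182 - 56) + 339)*45 = (√(-238) + 339)*45 = (I*√238 + 339)*45 = (339 + I*√238)*45 = 15255 + 45*I*√238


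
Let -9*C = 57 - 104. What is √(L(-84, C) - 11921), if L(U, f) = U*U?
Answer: I*√4865 ≈ 69.75*I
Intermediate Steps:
C = 47/9 (C = -(57 - 104)/9 = -⅑*(-47) = 47/9 ≈ 5.2222)
L(U, f) = U²
√(L(-84, C) - 11921) = √((-84)² - 11921) = √(7056 - 11921) = √(-4865) = I*√4865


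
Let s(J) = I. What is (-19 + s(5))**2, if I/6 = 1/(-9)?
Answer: 3481/9 ≈ 386.78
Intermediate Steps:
I = -2/3 (I = 6/(-9) = 6*(-1/9) = -2/3 ≈ -0.66667)
s(J) = -2/3
(-19 + s(5))**2 = (-19 - 2/3)**2 = (-59/3)**2 = 3481/9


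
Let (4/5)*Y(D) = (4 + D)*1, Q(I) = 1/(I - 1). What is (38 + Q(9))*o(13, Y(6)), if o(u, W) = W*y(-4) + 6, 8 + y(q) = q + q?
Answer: -29585/4 ≈ -7396.3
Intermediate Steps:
Q(I) = 1/(-1 + I)
Y(D) = 5 + 5*D/4 (Y(D) = 5*((4 + D)*1)/4 = 5*(4 + D)/4 = 5 + 5*D/4)
y(q) = -8 + 2*q (y(q) = -8 + (q + q) = -8 + 2*q)
o(u, W) = 6 - 16*W (o(u, W) = W*(-8 + 2*(-4)) + 6 = W*(-8 - 8) + 6 = W*(-16) + 6 = -16*W + 6 = 6 - 16*W)
(38 + Q(9))*o(13, Y(6)) = (38 + 1/(-1 + 9))*(6 - 16*(5 + (5/4)*6)) = (38 + 1/8)*(6 - 16*(5 + 15/2)) = (38 + 1/8)*(6 - 16*25/2) = 305*(6 - 200)/8 = (305/8)*(-194) = -29585/4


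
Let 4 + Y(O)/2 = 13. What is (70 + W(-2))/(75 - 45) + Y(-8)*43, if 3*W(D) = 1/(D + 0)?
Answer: 139739/180 ≈ 776.33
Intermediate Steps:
Y(O) = 18 (Y(O) = -8 + 2*13 = -8 + 26 = 18)
W(D) = 1/(3*D) (W(D) = 1/(3*(D + 0)) = 1/(3*D))
(70 + W(-2))/(75 - 45) + Y(-8)*43 = (70 + (⅓)/(-2))/(75 - 45) + 18*43 = (70 + (⅓)*(-½))/30 + 774 = (70 - ⅙)*(1/30) + 774 = (419/6)*(1/30) + 774 = 419/180 + 774 = 139739/180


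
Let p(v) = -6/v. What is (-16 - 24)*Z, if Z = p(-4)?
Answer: -60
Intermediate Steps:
Z = 3/2 (Z = -6/(-4) = -6*(-¼) = 3/2 ≈ 1.5000)
(-16 - 24)*Z = (-16 - 24)*(3/2) = -40*3/2 = -60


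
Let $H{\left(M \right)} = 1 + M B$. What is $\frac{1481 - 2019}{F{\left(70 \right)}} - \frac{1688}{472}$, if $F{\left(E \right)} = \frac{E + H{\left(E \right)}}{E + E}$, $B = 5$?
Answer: $- \frac{4532711}{24839} \approx -182.48$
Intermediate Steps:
$H{\left(M \right)} = 1 + 5 M$ ($H{\left(M \right)} = 1 + M 5 = 1 + 5 M$)
$F{\left(E \right)} = \frac{1 + 6 E}{2 E}$ ($F{\left(E \right)} = \frac{E + \left(1 + 5 E\right)}{E + E} = \frac{1 + 6 E}{2 E}$)
$\frac{1481 - 2019}{F{\left(70 \right)}} - \frac{1688}{472} = \frac{1481 - 2019}{3 + \frac{1}{2 \cdot 70}} - \frac{1688}{472} = - \frac{538}{3 + \frac{1}{2} \cdot \frac{1}{70}} - \frac{211}{59} = - \frac{538}{3 + \frac{1}{140}} - \frac{211}{59} = - \frac{538}{\frac{421}{140}} - \frac{211}{59} = \left(-538\right) \frac{140}{421} - \frac{211}{59} = - \frac{75320}{421} - \frac{211}{59} = - \frac{4532711}{24839}$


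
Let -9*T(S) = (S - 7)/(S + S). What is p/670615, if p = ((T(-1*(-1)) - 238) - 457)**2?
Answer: 4343056/6035535 ≈ 0.71958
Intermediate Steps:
T(S) = -(-7 + S)/(18*S) (T(S) = -(S - 7)/(9*(S + S)) = -(-7 + S)/(9*(2*S)) = -(-7 + S)*1/(2*S)/9 = -(-7 + S)/(18*S))
p = 4343056/9 (p = (((7 - (-1)*(-1))/(18*((-1*(-1)))) - 238) - 457)**2 = (((1/18)*(7 - 1*1)/1 - 238) - 457)**2 = (((1/18)*1*(7 - 1) - 238) - 457)**2 = (((1/18)*1*6 - 238) - 457)**2 = ((1/3 - 238) - 457)**2 = (-713/3 - 457)**2 = (-2084/3)**2 = 4343056/9 ≈ 4.8256e+5)
p/670615 = (4343056/9)/670615 = (4343056/9)*(1/670615) = 4343056/6035535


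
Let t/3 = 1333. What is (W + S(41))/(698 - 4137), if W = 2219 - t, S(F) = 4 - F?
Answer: 1817/3439 ≈ 0.52835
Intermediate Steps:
t = 3999 (t = 3*1333 = 3999)
W = -1780 (W = 2219 - 1*3999 = 2219 - 3999 = -1780)
(W + S(41))/(698 - 4137) = (-1780 + (4 - 1*41))/(698 - 4137) = (-1780 + (4 - 41))/(-3439) = (-1780 - 37)*(-1/3439) = -1817*(-1/3439) = 1817/3439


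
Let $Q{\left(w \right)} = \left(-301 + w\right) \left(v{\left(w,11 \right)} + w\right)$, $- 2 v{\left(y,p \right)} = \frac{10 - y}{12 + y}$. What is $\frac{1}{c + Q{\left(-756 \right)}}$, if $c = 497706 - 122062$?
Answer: $\frac{744}{873598753} \approx 8.5165 \cdot 10^{-7}$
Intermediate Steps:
$v{\left(y,p \right)} = - \frac{10 - y}{2 \left(12 + y\right)}$ ($v{\left(y,p \right)} = - \frac{\left(10 - y\right) \frac{1}{12 + y}}{2} = - \frac{\frac{1}{12 + y} \left(10 - y\right)}{2} = - \frac{10 - y}{2 \left(12 + y\right)}$)
$c = 375644$ ($c = 497706 - 122062 = 375644$)
$Q{\left(w \right)} = \left(-301 + w\right) \left(w + \frac{-10 + w}{2 \left(12 + w\right)}\right)$ ($Q{\left(w \right)} = \left(-301 + w\right) \left(\frac{-10 + w}{2 \left(12 + w\right)} + w\right) = \left(-301 + w\right) \left(w + \frac{-10 + w}{2 \left(12 + w\right)}\right)$)
$\frac{1}{c + Q{\left(-756 \right)}} = \frac{1}{375644 + \frac{3010 - -5696460 - 577 \left(-756\right)^{2} + 2 \left(-756\right)^{3}}{2 \left(12 - 756\right)}} = \frac{1}{375644 + \frac{3010 + 5696460 - 329776272 + 2 \left(-432081216\right)}{2 \left(-744\right)}} = \frac{1}{375644 + \frac{1}{2} \left(- \frac{1}{744}\right) \left(3010 + 5696460 - 329776272 - 864162432\right)} = \frac{1}{375644 + \frac{1}{2} \left(- \frac{1}{744}\right) \left(-1188239234\right)} = \frac{1}{375644 + \frac{594119617}{744}} = \frac{1}{\frac{873598753}{744}} = \frac{744}{873598753}$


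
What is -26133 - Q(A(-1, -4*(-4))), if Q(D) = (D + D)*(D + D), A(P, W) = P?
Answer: -26137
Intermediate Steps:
Q(D) = 4*D**2 (Q(D) = (2*D)*(2*D) = 4*D**2)
-26133 - Q(A(-1, -4*(-4))) = -26133 - 4*(-1)**2 = -26133 - 4 = -26137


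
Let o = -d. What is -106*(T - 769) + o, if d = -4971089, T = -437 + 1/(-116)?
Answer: 295737703/58 ≈ 5.0989e+6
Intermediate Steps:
T = -50693/116 (T = -437 - 1/116 = -50693/116 ≈ -437.01)
o = 4971089 (o = -1*(-4971089) = 4971089)
-106*(T - 769) + o = -106*(-50693/116 - 769) + 4971089 = -106*(-139897/116) + 4971089 = 7414541/58 + 4971089 = 295737703/58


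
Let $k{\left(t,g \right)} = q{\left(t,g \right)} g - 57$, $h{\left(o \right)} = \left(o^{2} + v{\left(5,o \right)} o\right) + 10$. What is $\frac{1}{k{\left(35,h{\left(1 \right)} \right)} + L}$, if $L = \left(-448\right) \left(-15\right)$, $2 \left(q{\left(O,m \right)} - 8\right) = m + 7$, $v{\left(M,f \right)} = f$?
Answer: $\frac{1}{6873} \approx 0.0001455$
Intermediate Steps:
$q{\left(O,m \right)} = \frac{23}{2} + \frac{m}{2}$ ($q{\left(O,m \right)} = 8 + \frac{m + 7}{2} = 8 + \frac{7 + m}{2} = 8 + \left(\frac{7}{2} + \frac{m}{2}\right) = \frac{23}{2} + \frac{m}{2}$)
$h{\left(o \right)} = 10 + 2 o^{2}$ ($h{\left(o \right)} = \left(o^{2} + o o\right) + 10 = \left(o^{2} + o^{2}\right) + 10 = 2 o^{2} + 10 = 10 + 2 o^{2}$)
$L = 6720$
$k{\left(t,g \right)} = -57 + g \left(\frac{23}{2} + \frac{g}{2}\right)$ ($k{\left(t,g \right)} = \left(\frac{23}{2} + \frac{g}{2}\right) g - 57 = g \left(\frac{23}{2} + \frac{g}{2}\right) - 57 = -57 + g \left(\frac{23}{2} + \frac{g}{2}\right)$)
$\frac{1}{k{\left(35,h{\left(1 \right)} \right)} + L} = \frac{1}{\left(-57 + \frac{\left(10 + 2 \cdot 1^{2}\right) \left(23 + \left(10 + 2 \cdot 1^{2}\right)\right)}{2}\right) + 6720} = \frac{1}{\left(-57 + \frac{\left(10 + 2 \cdot 1\right) \left(23 + \left(10 + 2 \cdot 1\right)\right)}{2}\right) + 6720} = \frac{1}{\left(-57 + \frac{\left(10 + 2\right) \left(23 + \left(10 + 2\right)\right)}{2}\right) + 6720} = \frac{1}{\left(-57 + \frac{1}{2} \cdot 12 \left(23 + 12\right)\right) + 6720} = \frac{1}{\left(-57 + \frac{1}{2} \cdot 12 \cdot 35\right) + 6720} = \frac{1}{\left(-57 + 210\right) + 6720} = \frac{1}{153 + 6720} = \frac{1}{6873}$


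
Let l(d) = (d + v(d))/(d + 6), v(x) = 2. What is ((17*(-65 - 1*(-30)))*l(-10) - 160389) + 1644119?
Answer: 1482540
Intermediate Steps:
l(d) = (2 + d)/(6 + d) (l(d) = (d + 2)/(d + 6) = (2 + d)/(6 + d))
((17*(-65 - 1*(-30)))*l(-10) - 160389) + 1644119 = ((17*(-65 - 1*(-30)))*((2 - 10)/(6 - 10)) - 160389) + 1644119 = ((17*(-65 + 30))*(-8/(-4)) - 160389) + 1644119 = ((17*(-35))*(-¼*(-8)) - 160389) + 1644119 = (-595*2 - 160389) + 1644119 = (-1190 - 160389) + 1644119 = -161579 + 1644119 = 1482540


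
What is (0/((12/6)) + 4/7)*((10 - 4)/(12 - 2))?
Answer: 12/35 ≈ 0.34286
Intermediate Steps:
(0/((12/6)) + 4/7)*((10 - 4)/(12 - 2)) = (0/((12*(⅙))) + 4*(⅐))*(6/10) = (0/2 + 4/7)*(6*(⅒)) = (0*(½) + 4/7)*(⅗) = (0 + 4/7)*(⅗) = (4/7)*(⅗) = 12/35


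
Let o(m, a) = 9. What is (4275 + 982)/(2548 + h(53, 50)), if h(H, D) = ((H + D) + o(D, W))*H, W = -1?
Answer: 751/1212 ≈ 0.61964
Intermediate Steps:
h(H, D) = H*(9 + D + H) (h(H, D) = ((H + D) + 9)*H = ((D + H) + 9)*H = (9 + D + H)*H = H*(9 + D + H))
(4275 + 982)/(2548 + h(53, 50)) = (4275 + 982)/(2548 + 53*(9 + 50 + 53)) = 5257/(2548 + 53*112) = 5257/(2548 + 5936) = 5257/8484 = 5257*(1/8484) = 751/1212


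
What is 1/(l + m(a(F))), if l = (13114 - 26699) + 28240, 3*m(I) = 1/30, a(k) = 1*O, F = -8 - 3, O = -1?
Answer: 90/1318951 ≈ 6.8236e-5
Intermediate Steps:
F = -11
a(k) = -1 (a(k) = 1*(-1) = -1)
m(I) = 1/90 (m(I) = (⅓)/30 = (⅓)*(1/30) = 1/90)
l = 14655 (l = -13585 + 28240 = 14655)
1/(l + m(a(F))) = 1/(14655 + 1/90) = 1/(1318951/90) = 90/1318951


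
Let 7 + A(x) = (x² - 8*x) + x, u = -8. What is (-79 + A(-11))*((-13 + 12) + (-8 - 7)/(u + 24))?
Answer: -217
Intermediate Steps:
A(x) = -7 + x² - 7*x (A(x) = -7 + ((x² - 8*x) + x) = -7 + (x² - 7*x) = -7 + x² - 7*x)
(-79 + A(-11))*((-13 + 12) + (-8 - 7)/(u + 24)) = (-79 + (-7 + (-11)² - 7*(-11)))*((-13 + 12) + (-8 - 7)/(-8 + 24)) = (-79 + (-7 + 121 + 77))*(-1 - 15/16) = (-79 + 191)*(-1 - 15*1/16) = 112*(-1 - 15/16) = 112*(-31/16) = -217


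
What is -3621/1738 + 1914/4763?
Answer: -1265481/752554 ≈ -1.6816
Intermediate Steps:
-3621/1738 + 1914/4763 = -3621*1/1738 + 1914*(1/4763) = -3621/1738 + 174/433 = -1265481/752554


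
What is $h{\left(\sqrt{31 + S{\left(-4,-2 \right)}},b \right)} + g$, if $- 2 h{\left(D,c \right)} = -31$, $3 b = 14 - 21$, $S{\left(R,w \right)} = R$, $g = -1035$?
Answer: $- \frac{2039}{2} \approx -1019.5$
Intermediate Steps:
$b = - \frac{7}{3}$ ($b = \frac{14 - 21}{3} = \frac{1}{3} \left(-7\right) = - \frac{7}{3} \approx -2.3333$)
$h{\left(D,c \right)} = \frac{31}{2}$ ($h{\left(D,c \right)} = \left(- \frac{1}{2}\right) \left(-31\right) = \frac{31}{2}$)
$h{\left(\sqrt{31 + S{\left(-4,-2 \right)}},b \right)} + g = \frac{31}{2} - 1035 = - \frac{2039}{2}$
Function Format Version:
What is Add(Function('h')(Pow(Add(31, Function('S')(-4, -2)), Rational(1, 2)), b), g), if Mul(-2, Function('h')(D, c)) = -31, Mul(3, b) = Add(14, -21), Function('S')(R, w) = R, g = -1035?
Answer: Rational(-2039, 2) ≈ -1019.5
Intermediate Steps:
b = Rational(-7, 3) (b = Mul(Rational(1, 3), Add(14, -21)) = Mul(Rational(1, 3), -7) = Rational(-7, 3) ≈ -2.3333)
Function('h')(D, c) = Rational(31, 2) (Function('h')(D, c) = Mul(Rational(-1, 2), -31) = Rational(31, 2))
Add(Function('h')(Pow(Add(31, Function('S')(-4, -2)), Rational(1, 2)), b), g) = Add(Rational(31, 2), -1035) = Rational(-2039, 2)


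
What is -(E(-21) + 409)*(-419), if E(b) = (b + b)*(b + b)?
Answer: 910487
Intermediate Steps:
E(b) = 4*b**2 (E(b) = (2*b)*(2*b) = 4*b**2)
-(E(-21) + 409)*(-419) = -(4*(-21)**2 + 409)*(-419) = -(4*441 + 409)*(-419) = -(1764 + 409)*(-419) = -2173*(-419) = -1*(-910487) = 910487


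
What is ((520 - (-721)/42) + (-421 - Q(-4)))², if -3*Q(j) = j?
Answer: 474721/36 ≈ 13187.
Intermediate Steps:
Q(j) = -j/3
((520 - (-721)/42) + (-421 - Q(-4)))² = ((520 - (-721)/42) + (-421 - (-1)*(-4)/3))² = ((520 - (-721)/42) + (-421 - 1*4/3))² = ((520 - 1*(-103/6)) + (-421 - 4/3))² = ((520 + 103/6) - 1267/3)² = (3223/6 - 1267/3)² = (689/6)² = 474721/36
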